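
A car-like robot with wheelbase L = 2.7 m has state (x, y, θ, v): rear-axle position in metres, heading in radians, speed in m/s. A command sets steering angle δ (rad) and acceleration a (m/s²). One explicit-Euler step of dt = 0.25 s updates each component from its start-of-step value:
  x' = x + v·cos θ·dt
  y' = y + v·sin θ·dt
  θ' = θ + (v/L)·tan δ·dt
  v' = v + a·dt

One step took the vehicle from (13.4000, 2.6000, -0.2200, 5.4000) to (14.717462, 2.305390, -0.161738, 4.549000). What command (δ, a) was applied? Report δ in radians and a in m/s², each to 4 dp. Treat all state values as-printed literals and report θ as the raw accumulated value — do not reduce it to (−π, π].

δ = 0.1160, a = -3.4040

a = (v'−v)/dt = (-0.851000)/0.25 = -3.4040
Δθ = θ'−θ = 0.058262;  (v·dt/L) = 5.4000·0.25/2.7 = 0.500000
tan δ = Δθ·L/(v·dt) = 0.116524  →  δ = 0.1160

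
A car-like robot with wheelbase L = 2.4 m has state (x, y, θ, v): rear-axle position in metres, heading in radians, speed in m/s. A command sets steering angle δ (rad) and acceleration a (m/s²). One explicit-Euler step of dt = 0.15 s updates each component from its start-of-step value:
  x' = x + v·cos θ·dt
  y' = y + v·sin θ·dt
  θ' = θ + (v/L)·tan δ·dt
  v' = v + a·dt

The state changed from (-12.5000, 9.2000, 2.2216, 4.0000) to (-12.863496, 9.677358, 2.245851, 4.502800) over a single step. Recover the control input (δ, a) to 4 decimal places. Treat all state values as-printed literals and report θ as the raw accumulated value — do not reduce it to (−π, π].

a = (v'−v)/dt = (0.502800)/0.15 = 3.3520
Δθ = θ'−θ = 0.024251;  (v·dt/L) = 4.0000·0.15/2.4 = 0.250000
tan δ = Δθ·L/(v·dt) = 0.097004  →  δ = 0.0967

δ = 0.0967, a = 3.3520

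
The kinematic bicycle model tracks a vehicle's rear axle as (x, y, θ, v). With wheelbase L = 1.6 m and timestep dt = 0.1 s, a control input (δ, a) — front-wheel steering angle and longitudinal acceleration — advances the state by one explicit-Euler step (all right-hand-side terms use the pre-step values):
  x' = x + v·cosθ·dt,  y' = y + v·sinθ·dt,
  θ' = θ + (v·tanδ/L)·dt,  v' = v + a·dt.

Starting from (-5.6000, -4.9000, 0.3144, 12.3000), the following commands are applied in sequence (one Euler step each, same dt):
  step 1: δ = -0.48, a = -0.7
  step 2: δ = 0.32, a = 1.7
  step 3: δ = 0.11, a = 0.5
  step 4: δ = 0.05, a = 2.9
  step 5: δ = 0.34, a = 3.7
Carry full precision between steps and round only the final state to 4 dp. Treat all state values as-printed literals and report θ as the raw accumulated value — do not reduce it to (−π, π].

(0.4363, -3.7392, 0.5737, 13.1100)

after step 1 (δ=-0.48, a=-0.7): (-4.430292, -4.519627, -0.085820, 12.230000)
after step 2 (δ=0.32, a=1.7): (-3.211793, -4.624456, 0.167486, 12.400000)
after step 3 (δ=0.11, a=0.5): (-1.989144, -4.417743, 0.253082, 12.450000)
after step 4 (δ=0.05, a=2.9): (-0.783803, -4.106009, 0.292020, 12.740000)
after step 5 (δ=0.34, a=3.7): (0.436261, -3.739240, 0.573683, 13.110000)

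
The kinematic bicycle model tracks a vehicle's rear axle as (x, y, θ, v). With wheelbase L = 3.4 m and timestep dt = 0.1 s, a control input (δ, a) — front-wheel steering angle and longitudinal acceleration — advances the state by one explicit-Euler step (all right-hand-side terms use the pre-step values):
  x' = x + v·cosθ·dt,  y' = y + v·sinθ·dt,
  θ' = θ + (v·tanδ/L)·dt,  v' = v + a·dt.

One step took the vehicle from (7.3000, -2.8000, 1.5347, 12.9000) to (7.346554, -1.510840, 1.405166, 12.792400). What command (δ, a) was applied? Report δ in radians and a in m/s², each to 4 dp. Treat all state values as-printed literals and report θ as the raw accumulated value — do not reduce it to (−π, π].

δ = -0.3290, a = -1.0760

a = (v'−v)/dt = (-0.107600)/0.1 = -1.0760
Δθ = θ'−θ = -0.129534;  (v·dt/L) = 12.9000·0.1/3.4 = 0.379412
tan δ = Δθ·L/(v·dt) = -0.341407  →  δ = -0.3290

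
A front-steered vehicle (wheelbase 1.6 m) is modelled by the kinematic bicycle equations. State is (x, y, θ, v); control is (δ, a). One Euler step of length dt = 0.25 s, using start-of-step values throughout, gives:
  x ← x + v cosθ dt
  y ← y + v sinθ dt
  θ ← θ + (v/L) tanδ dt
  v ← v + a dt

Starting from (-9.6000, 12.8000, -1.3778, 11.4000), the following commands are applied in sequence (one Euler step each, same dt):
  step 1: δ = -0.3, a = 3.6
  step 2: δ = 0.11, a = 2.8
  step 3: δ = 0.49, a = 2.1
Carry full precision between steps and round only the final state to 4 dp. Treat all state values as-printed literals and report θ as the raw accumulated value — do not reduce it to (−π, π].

after step 1 (δ=-0.3, a=3.6): (-9.053369, 10.002913, -1.928805, 12.300000)
after step 2 (δ=0.11, a=2.8): (-10.130880, 7.122879, -1.716542, 13.000000)
after step 3 (δ=0.49, a=2.1): (-10.602878, 3.907336, -0.633097, 13.525000)

(-10.6029, 3.9073, -0.6331, 13.5250)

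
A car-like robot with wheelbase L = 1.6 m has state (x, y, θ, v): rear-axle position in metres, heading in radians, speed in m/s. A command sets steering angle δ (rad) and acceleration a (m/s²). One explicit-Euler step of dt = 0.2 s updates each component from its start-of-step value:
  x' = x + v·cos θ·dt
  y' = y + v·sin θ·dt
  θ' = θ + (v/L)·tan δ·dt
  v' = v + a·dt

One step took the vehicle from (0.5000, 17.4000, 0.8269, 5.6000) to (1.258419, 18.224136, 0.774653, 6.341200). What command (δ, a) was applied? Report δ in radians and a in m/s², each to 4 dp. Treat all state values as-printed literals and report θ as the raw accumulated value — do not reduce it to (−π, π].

δ = -0.0745, a = 3.7060

a = (v'−v)/dt = (0.741200)/0.2 = 3.7060
Δθ = θ'−θ = -0.052247;  (v·dt/L) = 5.6000·0.2/1.6 = 0.700000
tan δ = Δθ·L/(v·dt) = -0.074639  →  δ = -0.0745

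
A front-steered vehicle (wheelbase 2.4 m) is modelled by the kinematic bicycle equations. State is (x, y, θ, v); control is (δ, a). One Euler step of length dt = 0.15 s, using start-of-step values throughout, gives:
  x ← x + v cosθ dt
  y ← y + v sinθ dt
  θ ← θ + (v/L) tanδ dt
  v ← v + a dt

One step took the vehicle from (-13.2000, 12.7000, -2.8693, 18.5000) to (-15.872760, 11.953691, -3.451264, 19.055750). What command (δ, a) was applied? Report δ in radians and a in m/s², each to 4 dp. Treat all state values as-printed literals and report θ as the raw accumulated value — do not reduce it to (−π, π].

δ = -0.4663, a = 3.7050

a = (v'−v)/dt = (0.555750)/0.15 = 3.7050
Δθ = θ'−θ = -0.581964;  (v·dt/L) = 18.5000·0.15/2.4 = 1.156250
tan δ = Δθ·L/(v·dt) = -0.503320  →  δ = -0.4663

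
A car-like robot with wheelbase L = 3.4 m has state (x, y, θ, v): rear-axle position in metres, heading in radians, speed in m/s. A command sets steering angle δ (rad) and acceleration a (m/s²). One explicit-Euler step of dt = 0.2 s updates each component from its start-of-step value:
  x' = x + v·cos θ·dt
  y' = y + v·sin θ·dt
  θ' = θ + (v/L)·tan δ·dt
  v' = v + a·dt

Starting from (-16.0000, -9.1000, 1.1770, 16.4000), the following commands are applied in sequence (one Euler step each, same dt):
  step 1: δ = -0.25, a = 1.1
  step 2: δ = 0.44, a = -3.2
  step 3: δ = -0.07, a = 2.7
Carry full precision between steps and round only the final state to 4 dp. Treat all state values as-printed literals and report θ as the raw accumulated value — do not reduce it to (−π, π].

after step 1 (δ=-0.25, a=1.1): (-14.741474, -6.071054, 0.930670, 16.620000)
after step 2 (δ=0.44, a=-3.2): (-12.756060, -3.405138, 1.390927, 15.980000)
after step 3 (δ=-0.07, a=2.7): (-12.184293, -0.260699, 1.325020, 16.520000)

(-12.1843, -0.2607, 1.3250, 16.5200)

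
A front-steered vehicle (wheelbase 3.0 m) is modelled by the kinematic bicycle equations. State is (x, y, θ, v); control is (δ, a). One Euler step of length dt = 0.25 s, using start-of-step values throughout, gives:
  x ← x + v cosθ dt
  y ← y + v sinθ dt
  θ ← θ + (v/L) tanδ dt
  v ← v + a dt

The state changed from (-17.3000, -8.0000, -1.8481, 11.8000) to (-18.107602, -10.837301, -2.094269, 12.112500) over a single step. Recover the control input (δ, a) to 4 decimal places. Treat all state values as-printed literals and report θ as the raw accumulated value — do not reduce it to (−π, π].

δ = -0.2453, a = 1.2500

a = (v'−v)/dt = (0.312500)/0.25 = 1.2500
Δθ = θ'−θ = -0.246169;  (v·dt/L) = 11.8000·0.25/3.0 = 0.983333
tan δ = Δθ·L/(v·dt) = -0.250341  →  δ = -0.2453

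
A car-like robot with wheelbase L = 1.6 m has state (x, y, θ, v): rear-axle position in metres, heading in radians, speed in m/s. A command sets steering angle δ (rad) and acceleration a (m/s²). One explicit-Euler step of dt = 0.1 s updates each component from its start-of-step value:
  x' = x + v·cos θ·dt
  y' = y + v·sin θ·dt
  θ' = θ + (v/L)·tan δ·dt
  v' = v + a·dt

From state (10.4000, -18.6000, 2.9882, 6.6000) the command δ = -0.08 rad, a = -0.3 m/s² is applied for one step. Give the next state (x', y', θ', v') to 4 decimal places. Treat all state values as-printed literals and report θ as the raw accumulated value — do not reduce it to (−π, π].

(9.7477, -18.4992, 2.9551, 6.5700)

x' = 10.4000 + 6.6000·cos(2.9882)·0.1 = 9.7477
y' = -18.6000 + 6.6000·sin(2.9882)·0.1 = -18.4992
θ' = 2.9882 + (6.6000/1.6)·tan(-0.08)·0.1 = 2.9551
v' = 6.6000 − 0.3000·0.1 = 6.5700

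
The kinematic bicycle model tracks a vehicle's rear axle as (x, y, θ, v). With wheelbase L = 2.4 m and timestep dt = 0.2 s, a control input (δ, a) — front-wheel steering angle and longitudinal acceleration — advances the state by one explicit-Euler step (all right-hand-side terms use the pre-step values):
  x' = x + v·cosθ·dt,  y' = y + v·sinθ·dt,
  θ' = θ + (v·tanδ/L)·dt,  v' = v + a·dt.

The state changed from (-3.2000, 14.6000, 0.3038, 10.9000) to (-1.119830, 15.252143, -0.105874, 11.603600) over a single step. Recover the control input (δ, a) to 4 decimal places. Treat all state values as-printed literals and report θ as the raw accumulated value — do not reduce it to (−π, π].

a = (v'−v)/dt = (0.703600)/0.2 = 3.5180
Δθ = θ'−θ = -0.409674;  (v·dt/L) = 10.9000·0.2/2.4 = 0.908333
tan δ = Δθ·L/(v·dt) = -0.451017  →  δ = -0.4237

δ = -0.4237, a = 3.5180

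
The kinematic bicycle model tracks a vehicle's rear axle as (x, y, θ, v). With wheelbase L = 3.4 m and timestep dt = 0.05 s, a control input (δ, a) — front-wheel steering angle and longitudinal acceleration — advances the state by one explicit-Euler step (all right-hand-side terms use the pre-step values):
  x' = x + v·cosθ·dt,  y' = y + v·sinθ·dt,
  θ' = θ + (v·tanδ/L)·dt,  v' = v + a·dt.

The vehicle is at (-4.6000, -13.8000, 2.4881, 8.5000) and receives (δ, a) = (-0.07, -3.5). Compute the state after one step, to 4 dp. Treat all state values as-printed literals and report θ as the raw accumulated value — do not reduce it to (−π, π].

x' = -4.6000 + 8.5000·cos(2.4881)·0.05 = -4.9374
y' = -13.8000 + 8.5000·sin(2.4881)·0.05 = -13.5416
θ' = 2.4881 + (8.5000/3.4)·tan(-0.07)·0.05 = 2.4793
v' = 8.5000 − 3.5000·0.05 = 8.3250

(-4.9374, -13.5416, 2.4793, 8.3250)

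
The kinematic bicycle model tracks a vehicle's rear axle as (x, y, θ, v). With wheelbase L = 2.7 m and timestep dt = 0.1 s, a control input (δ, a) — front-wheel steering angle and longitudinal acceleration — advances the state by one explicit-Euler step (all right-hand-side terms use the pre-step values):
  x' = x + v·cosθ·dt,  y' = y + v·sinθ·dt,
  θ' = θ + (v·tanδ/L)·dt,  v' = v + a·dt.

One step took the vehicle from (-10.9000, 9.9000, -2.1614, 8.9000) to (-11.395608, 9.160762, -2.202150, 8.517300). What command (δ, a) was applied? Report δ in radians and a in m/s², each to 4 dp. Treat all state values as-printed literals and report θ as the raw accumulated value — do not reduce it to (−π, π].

a = (v'−v)/dt = (-0.382700)/0.1 = -3.8270
Δθ = θ'−θ = -0.040750;  (v·dt/L) = 8.9000·0.1/2.7 = 0.329630
tan δ = Δθ·L/(v·dt) = -0.123624  →  δ = -0.1230

δ = -0.1230, a = -3.8270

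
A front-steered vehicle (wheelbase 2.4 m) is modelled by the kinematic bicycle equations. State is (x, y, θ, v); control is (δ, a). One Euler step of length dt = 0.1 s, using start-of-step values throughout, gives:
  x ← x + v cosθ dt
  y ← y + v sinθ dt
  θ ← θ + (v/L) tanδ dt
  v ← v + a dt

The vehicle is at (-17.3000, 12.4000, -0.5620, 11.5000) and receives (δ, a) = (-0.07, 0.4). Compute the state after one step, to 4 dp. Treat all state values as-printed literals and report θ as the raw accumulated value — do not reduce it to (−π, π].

x' = -17.3000 + 11.5000·cos(-0.5620)·0.1 = -16.3269
y' = 12.4000 + 11.5000·sin(-0.5620)·0.1 = 11.7872
θ' = -0.5620 + (11.5000/2.4)·tan(-0.07)·0.1 = -0.5956
v' = 11.5000 + 0.4000·0.1 = 11.5400

(-16.3269, 11.7872, -0.5956, 11.5400)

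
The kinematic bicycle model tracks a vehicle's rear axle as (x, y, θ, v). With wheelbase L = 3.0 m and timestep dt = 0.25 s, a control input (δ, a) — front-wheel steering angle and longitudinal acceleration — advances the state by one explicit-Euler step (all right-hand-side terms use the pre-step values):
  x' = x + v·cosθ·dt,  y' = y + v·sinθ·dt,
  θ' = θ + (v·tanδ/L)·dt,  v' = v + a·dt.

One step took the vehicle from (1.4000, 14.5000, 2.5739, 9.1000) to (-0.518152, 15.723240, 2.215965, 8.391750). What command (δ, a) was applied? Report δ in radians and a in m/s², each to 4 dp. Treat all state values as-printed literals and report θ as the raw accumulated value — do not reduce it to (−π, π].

δ = -0.4410, a = -2.8330

a = (v'−v)/dt = (-0.708250)/0.25 = -2.8330
Δθ = θ'−θ = -0.357935;  (v·dt/L) = 9.1000·0.25/3.0 = 0.758333
tan δ = Δθ·L/(v·dt) = -0.472002  →  δ = -0.4410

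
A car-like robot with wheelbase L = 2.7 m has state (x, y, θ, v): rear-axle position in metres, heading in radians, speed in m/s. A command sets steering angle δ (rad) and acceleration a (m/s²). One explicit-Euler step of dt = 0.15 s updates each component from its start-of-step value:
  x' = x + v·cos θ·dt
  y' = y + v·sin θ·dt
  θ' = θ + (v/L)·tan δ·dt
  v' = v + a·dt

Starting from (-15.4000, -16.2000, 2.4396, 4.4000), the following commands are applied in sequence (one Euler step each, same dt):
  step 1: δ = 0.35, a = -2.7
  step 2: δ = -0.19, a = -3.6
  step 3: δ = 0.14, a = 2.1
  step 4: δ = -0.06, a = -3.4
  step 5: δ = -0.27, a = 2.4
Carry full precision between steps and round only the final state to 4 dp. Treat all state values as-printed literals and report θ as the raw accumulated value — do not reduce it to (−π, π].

(-17.6544, -14.4884, 2.4505, 3.6200)

after step 1 (δ=0.35, a=-2.7): (-15.903948, -15.773811, 2.528829, 3.995000)
after step 2 (δ=-0.19, a=-3.6): (-16.394171, -15.429164, 2.486145, 3.455000)
after step 3 (δ=0.14, a=2.1): (-16.805027, -15.113284, 2.513194, 3.770000)
after step 4 (δ=-0.06, a=-3.4): (-17.262499, -14.780854, 2.500612, 3.260000)
after step 5 (δ=-0.27, a=2.4): (-17.654438, -14.488441, 2.450488, 3.620000)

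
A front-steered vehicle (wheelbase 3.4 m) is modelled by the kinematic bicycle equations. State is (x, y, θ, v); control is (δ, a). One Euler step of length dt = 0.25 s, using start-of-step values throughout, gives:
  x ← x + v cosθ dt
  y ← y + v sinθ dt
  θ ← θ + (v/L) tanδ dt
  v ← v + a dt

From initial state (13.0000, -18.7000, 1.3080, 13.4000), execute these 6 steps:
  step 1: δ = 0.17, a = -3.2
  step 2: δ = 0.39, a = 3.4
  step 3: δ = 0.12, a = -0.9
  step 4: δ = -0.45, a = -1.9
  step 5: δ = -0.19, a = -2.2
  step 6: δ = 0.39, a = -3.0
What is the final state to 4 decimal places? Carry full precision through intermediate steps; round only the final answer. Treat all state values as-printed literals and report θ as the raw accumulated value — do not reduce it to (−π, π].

(12.8429, 0.0740, 1.6959, 11.4500)

after step 1 (δ=0.17, a=-3.2): (13.870269, -15.465014, 1.477132, 12.600000)
after step 2 (δ=0.39, a=3.4): (14.164879, -12.328822, 1.857963, 13.450000)
after step 3 (δ=0.12, a=-0.9): (13.212499, -9.104015, 1.977212, 13.225000)
after step 4 (δ=-0.45, a=-1.9): (11.905473, -6.067080, 1.507477, 12.750000)
after step 5 (δ=-0.19, a=-2.2): (12.107170, -2.885968, 1.327177, 12.200000)
after step 6 (δ=0.39, a=-3.0): (12.842881, 0.073969, 1.695917, 11.450000)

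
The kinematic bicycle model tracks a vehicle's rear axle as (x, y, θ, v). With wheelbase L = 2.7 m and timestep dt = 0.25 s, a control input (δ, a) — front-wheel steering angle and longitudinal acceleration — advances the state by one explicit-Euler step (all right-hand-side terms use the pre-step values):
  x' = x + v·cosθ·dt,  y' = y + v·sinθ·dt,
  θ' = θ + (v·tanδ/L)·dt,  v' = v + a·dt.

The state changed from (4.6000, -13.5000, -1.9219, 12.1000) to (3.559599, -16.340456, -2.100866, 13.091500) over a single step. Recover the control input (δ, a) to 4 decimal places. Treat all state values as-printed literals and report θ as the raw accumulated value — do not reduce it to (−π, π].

a = (v'−v)/dt = (0.991500)/0.25 = 3.9660
Δθ = θ'−θ = -0.178966;  (v·dt/L) = 12.1000·0.25/2.7 = 1.120370
tan δ = Δθ·L/(v·dt) = -0.159738  →  δ = -0.1584

δ = -0.1584, a = 3.9660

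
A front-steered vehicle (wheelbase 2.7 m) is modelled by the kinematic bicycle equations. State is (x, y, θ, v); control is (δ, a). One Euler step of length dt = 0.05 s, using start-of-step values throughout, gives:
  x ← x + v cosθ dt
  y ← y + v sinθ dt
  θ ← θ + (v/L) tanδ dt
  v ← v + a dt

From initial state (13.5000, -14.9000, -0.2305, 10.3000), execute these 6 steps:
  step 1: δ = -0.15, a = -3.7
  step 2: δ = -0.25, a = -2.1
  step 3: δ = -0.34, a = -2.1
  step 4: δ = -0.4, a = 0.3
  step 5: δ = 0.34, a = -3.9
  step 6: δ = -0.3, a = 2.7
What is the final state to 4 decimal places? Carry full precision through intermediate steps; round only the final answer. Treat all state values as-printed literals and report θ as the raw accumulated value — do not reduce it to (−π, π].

(16.3257, -15.8776, -0.4410, 9.8600)

after step 1 (δ=-0.15, a=-3.7): (14.001379, -15.017659, -0.259328, 10.115000)
after step 2 (δ=-0.25, a=-2.1): (14.490218, -15.147349, -0.307157, 10.010000)
after step 3 (δ=-0.34, a=-2.1): (14.967294, -15.298675, -0.372729, 9.905000)
after step 4 (δ=-0.4, a=0.3): (15.428538, -15.479025, -0.450281, 9.920000)
after step 5 (δ=0.34, a=-3.9): (15.875099, -15.694893, -0.385298, 9.725000)
after step 6 (δ=-0.3, a=2.7): (16.325701, -15.877643, -0.441007, 9.860000)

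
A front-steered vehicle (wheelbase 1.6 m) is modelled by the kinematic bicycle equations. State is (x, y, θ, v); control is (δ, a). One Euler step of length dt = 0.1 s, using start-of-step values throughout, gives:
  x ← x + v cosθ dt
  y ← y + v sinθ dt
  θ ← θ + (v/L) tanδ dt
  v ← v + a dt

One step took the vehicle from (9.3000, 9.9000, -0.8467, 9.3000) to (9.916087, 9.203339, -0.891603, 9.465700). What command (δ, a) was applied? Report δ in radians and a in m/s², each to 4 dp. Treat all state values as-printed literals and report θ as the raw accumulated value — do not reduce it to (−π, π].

δ = -0.0771, a = 1.6570

a = (v'−v)/dt = (0.165700)/0.1 = 1.6570
Δθ = θ'−θ = -0.044903;  (v·dt/L) = 9.3000·0.1/1.6 = 0.581250
tan δ = Δθ·L/(v·dt) = -0.077252  →  δ = -0.0771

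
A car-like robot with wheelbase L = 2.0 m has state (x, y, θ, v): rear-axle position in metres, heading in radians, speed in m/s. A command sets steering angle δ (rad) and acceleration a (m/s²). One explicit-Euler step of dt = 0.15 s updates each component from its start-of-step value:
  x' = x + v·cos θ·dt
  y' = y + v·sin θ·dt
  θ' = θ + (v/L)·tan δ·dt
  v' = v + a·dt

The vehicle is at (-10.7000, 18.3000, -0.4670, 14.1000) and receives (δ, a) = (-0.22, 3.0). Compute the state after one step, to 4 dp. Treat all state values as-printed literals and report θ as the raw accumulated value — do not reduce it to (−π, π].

x' = -10.7000 + 14.1000·cos(-0.4670)·0.15 = -8.8115
y' = 18.3000 + 14.1000·sin(-0.4670)·0.15 = 17.3478
θ' = -0.4670 + (14.1000/2.0)·tan(-0.22)·0.15 = -0.7035
v' = 14.1000 + 3.0000·0.15 = 14.5500

(-8.8115, 17.3478, -0.7035, 14.5500)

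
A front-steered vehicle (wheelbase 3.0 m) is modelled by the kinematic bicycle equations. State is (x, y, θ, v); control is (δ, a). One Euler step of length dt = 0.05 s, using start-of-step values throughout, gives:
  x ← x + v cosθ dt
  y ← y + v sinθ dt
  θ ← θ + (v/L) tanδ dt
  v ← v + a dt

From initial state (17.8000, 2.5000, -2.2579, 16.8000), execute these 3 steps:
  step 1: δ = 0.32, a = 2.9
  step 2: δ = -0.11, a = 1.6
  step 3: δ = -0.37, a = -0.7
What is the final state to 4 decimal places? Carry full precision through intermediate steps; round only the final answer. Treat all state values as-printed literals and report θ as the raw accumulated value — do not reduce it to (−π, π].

after step 1 (δ=0.32, a=2.9): (17.267187, 1.850607, -2.165111, 16.945000)
after step 2 (δ=-0.11, a=1.6): (16.792777, 1.148633, -2.196303, 17.025000)
after step 3 (δ=-0.37, a=-0.7): (16.294364, 0.458553, -2.306359, 16.990000)

(16.2944, 0.4586, -2.3064, 16.9900)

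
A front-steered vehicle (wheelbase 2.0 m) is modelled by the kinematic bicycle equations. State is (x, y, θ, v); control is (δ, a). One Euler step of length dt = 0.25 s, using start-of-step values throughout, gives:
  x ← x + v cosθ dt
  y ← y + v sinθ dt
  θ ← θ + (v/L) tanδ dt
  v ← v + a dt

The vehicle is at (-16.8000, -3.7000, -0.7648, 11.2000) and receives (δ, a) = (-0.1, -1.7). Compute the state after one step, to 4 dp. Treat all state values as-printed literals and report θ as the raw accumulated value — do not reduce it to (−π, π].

(-14.7797, -5.6387, -0.9053, 10.7750)

x' = -16.8000 + 11.2000·cos(-0.7648)·0.25 = -14.7797
y' = -3.7000 + 11.2000·sin(-0.7648)·0.25 = -5.6387
θ' = -0.7648 + (11.2000/2.0)·tan(-0.1)·0.25 = -0.9053
v' = 11.2000 − 1.7000·0.25 = 10.7750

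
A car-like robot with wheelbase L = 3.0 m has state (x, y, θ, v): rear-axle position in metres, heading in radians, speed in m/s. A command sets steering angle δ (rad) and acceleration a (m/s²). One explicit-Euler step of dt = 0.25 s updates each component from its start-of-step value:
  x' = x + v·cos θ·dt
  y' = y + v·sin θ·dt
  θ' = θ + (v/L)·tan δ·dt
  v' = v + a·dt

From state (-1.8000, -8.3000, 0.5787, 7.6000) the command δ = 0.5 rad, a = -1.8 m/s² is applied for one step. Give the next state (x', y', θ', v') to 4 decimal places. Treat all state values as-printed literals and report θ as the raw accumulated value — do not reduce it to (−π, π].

x' = -1.8000 + 7.6000·cos(0.5787)·0.25 = -0.2094
y' = -8.3000 + 7.6000·sin(0.5787)·0.25 = -7.2608
θ' = 0.5787 + (7.6000/3.0)·tan(0.5)·0.25 = 0.9247
v' = 7.6000 − 1.8000·0.25 = 7.1500

(-0.2094, -7.2608, 0.9247, 7.1500)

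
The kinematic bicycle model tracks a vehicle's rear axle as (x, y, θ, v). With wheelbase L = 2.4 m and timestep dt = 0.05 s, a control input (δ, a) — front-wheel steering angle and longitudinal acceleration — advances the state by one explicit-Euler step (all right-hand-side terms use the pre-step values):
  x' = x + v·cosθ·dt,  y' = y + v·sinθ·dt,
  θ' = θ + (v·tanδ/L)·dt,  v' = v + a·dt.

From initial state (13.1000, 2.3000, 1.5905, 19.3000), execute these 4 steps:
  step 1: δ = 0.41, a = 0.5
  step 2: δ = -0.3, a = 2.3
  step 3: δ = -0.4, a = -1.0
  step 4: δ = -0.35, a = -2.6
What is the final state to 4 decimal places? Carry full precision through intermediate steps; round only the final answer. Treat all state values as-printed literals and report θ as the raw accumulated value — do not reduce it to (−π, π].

after step 1 (δ=0.41, a=0.5): (13.080987, 3.264813, 1.765258, 19.325000)
after step 2 (δ=-0.3, a=2.3): (12.894271, 4.212851, 1.640718, 19.440000)
after step 3 (δ=-0.4, a=-1.0): (12.826362, 5.182476, 1.469487, 19.390000)
after step 4 (δ=-0.35, a=-2.6): (12.924414, 6.147005, 1.322030, 19.260000)

(12.9244, 6.1470, 1.3220, 19.2600)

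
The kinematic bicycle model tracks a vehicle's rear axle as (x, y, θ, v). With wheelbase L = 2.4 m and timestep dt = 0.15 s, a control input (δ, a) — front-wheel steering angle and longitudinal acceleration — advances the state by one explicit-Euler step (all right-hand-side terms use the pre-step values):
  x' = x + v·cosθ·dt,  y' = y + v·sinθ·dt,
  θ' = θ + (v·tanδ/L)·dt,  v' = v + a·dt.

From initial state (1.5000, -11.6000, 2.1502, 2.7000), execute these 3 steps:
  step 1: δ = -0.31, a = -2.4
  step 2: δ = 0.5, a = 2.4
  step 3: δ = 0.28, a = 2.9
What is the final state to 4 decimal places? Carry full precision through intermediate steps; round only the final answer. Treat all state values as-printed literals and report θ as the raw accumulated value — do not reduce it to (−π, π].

after step 1 (δ=-0.31, a=-2.4): (1.278252, -11.261100, 2.096145, 2.340000)
after step 2 (δ=0.5, a=2.4): (1.102221, -10.957433, 2.176041, 2.700000)
after step 3 (δ=0.28, a=2.9): (0.871790, -10.624376, 2.224566, 3.135000)

(0.8718, -10.6244, 2.2246, 3.1350)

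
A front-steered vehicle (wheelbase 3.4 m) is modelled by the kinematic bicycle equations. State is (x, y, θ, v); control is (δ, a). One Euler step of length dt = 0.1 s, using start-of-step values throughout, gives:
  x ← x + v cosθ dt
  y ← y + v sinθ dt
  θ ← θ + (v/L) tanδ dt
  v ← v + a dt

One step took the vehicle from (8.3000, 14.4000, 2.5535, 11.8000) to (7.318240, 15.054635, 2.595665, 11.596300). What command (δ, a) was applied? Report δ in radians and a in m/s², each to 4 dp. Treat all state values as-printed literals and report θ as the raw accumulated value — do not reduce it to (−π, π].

δ = 0.1209, a = -2.0370

a = (v'−v)/dt = (-0.203700)/0.1 = -2.0370
Δθ = θ'−θ = 0.042165;  (v·dt/L) = 11.8000·0.1/3.4 = 0.347059
tan δ = Δθ·L/(v·dt) = 0.121492  →  δ = 0.1209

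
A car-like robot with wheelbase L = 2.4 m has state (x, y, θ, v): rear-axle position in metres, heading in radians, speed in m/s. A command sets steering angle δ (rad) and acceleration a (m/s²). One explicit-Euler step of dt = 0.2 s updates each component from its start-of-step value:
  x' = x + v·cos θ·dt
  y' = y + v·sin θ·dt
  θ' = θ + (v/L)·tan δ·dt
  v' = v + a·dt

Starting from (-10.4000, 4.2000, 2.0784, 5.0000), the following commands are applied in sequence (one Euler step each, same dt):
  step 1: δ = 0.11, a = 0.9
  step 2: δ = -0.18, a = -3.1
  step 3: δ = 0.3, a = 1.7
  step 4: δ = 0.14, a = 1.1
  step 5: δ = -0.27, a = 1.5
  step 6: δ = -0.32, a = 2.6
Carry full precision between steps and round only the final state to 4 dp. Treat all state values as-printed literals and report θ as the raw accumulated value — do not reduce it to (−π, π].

(-13.5651, 9.3283, 1.9532, 5.9400)

after step 1 (δ=0.11, a=0.9): (-10.886084, 5.073912, 2.124419, 5.180000)
after step 2 (δ=-0.18, a=-3.1): (-11.430785, 5.955160, 2.045869, 4.560000)
after step 3 (δ=0.3, a=1.7): (-11.847936, 6.766164, 2.163417, 4.900000)
after step 4 (δ=0.14, a=1.1): (-12.395302, 7.579055, 2.220960, 5.120000)
after step 5 (δ=-0.27, a=1.5): (-13.015146, 8.394143, 2.102876, 5.420000)
after step 6 (δ=-0.32, a=2.6): (-13.565088, 9.328284, 1.953199, 5.940000)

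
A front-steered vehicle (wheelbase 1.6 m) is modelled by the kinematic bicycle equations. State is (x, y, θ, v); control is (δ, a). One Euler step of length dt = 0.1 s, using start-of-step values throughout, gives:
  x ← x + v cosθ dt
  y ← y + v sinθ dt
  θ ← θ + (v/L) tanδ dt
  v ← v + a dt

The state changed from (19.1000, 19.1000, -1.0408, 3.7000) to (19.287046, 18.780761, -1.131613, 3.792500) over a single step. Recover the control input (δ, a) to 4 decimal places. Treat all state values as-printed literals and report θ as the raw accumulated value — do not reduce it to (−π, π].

a = (v'−v)/dt = (0.092500)/0.1 = 0.9250
Δθ = θ'−θ = -0.090813;  (v·dt/L) = 3.7000·0.1/1.6 = 0.231250
tan δ = Δθ·L/(v·dt) = -0.392705  →  δ = -0.3742

δ = -0.3742, a = 0.9250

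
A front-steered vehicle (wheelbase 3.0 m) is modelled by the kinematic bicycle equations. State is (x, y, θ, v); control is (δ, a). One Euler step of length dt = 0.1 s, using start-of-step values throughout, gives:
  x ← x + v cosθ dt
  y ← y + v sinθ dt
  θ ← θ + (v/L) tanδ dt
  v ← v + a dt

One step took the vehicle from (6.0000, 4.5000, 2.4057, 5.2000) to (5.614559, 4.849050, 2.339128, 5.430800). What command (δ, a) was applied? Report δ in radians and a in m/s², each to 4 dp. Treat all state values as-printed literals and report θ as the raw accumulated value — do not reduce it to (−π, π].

δ = -0.3667, a = 2.3080

a = (v'−v)/dt = (0.230800)/0.1 = 2.3080
Δθ = θ'−θ = -0.066572;  (v·dt/L) = 5.2000·0.1/3.0 = 0.173333
tan δ = Δθ·L/(v·dt) = -0.384069  →  δ = -0.3667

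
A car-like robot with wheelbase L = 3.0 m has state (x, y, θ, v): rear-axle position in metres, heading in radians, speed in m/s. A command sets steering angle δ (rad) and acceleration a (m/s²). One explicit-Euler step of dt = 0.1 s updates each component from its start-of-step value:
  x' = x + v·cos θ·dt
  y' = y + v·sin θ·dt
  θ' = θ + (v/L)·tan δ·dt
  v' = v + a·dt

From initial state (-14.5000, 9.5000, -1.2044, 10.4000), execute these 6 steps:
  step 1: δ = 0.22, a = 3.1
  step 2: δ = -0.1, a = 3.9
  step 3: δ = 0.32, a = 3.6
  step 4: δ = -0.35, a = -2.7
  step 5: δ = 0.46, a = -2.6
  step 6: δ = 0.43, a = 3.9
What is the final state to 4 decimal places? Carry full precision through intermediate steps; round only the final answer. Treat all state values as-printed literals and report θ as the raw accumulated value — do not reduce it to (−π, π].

(-11.6247, 3.6036, -0.8276, 11.3200)

after step 1 (δ=0.22, a=3.1): (-14.127417, 8.529031, -1.126879, 10.710000)
after step 2 (δ=-0.1, a=3.9): (-13.667443, 7.561836, -1.162698, 11.100000)
after step 3 (δ=0.32, a=3.6): (-13.226923, 6.542992, -1.040084, 11.460000)
after step 4 (δ=-0.35, a=-2.7): (-12.646878, 5.554628, -1.179525, 11.190000)
after step 5 (δ=0.46, a=-2.6): (-12.220131, 4.520197, -0.994722, 10.930000)
after step 6 (δ=0.43, a=3.9): (-11.624735, 3.603599, -0.827632, 11.320000)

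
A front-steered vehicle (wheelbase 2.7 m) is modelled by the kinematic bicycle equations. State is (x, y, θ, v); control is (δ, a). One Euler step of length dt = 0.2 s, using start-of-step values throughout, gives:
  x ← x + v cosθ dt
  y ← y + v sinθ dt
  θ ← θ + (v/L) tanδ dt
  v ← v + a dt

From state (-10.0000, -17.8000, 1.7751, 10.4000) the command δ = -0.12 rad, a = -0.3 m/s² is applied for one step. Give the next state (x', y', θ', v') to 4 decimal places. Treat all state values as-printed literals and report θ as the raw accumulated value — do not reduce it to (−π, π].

(-10.4220, -15.7633, 1.6822, 10.3400)

x' = -10.0000 + 10.4000·cos(1.7751)·0.2 = -10.4220
y' = -17.8000 + 10.4000·sin(1.7751)·0.2 = -15.7633
θ' = 1.7751 + (10.4000/2.7)·tan(-0.12)·0.2 = 1.6822
v' = 10.4000 − 0.3000·0.2 = 10.3400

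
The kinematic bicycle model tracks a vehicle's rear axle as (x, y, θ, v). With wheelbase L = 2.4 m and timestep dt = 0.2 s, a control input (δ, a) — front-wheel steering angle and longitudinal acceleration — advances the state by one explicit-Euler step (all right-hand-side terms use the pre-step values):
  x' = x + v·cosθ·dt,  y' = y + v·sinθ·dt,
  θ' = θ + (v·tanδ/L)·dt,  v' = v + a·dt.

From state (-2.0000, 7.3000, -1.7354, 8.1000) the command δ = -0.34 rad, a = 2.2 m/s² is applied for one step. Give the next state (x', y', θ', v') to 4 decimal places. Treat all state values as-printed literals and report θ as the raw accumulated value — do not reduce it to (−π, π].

(-2.2655, 5.7019, -1.9742, 8.5400)

x' = -2.0000 + 8.1000·cos(-1.7354)·0.2 = -2.2655
y' = 7.3000 + 8.1000·sin(-1.7354)·0.2 = 5.7019
θ' = -1.7354 + (8.1000/2.4)·tan(-0.34)·0.2 = -1.9742
v' = 8.1000 + 2.2000·0.2 = 8.5400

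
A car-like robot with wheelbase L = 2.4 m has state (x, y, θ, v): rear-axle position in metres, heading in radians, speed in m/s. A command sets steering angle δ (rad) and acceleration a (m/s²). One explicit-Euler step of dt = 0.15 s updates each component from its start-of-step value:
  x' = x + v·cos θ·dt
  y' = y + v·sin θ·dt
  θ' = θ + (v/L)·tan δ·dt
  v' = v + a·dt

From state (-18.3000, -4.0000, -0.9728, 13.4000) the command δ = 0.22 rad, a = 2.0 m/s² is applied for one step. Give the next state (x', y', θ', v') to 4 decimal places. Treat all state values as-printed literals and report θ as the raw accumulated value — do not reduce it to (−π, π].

(-17.1684, -5.6612, -0.7855, 13.7000)

x' = -18.3000 + 13.4000·cos(-0.9728)·0.15 = -17.1684
y' = -4.0000 + 13.4000·sin(-0.9728)·0.15 = -5.6612
θ' = -0.9728 + (13.4000/2.4)·tan(0.22)·0.15 = -0.7855
v' = 13.4000 + 2.0000·0.15 = 13.7000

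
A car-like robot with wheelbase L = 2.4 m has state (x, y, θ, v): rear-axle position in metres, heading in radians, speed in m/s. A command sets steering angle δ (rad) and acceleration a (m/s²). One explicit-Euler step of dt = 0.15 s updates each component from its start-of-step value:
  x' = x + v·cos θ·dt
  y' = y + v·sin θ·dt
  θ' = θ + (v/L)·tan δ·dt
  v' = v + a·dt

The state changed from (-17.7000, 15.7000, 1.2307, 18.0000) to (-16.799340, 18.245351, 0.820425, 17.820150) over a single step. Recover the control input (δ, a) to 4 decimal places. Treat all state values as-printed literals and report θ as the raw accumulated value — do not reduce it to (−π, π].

a = (v'−v)/dt = (-0.179850)/0.15 = -1.1990
Δθ = θ'−θ = -0.410275;  (v·dt/L) = 18.0000·0.15/2.4 = 1.125000
tan δ = Δθ·L/(v·dt) = -0.364689  →  δ = -0.3497

δ = -0.3497, a = -1.1990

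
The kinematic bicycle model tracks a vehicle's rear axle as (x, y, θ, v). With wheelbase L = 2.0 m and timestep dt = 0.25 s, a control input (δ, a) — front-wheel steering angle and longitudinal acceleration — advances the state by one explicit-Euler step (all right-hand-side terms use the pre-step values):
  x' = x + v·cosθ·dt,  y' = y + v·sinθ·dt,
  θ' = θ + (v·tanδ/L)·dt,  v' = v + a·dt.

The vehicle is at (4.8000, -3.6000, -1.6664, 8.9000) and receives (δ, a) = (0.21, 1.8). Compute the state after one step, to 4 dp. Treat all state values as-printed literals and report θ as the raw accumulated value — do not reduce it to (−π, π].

(4.5876, -5.8148, -1.4293, 9.3500)

x' = 4.8000 + 8.9000·cos(-1.6664)·0.25 = 4.5876
y' = -3.6000 + 8.9000·sin(-1.6664)·0.25 = -5.8148
θ' = -1.6664 + (8.9000/2.0)·tan(0.21)·0.25 = -1.4293
v' = 8.9000 + 1.8000·0.25 = 9.3500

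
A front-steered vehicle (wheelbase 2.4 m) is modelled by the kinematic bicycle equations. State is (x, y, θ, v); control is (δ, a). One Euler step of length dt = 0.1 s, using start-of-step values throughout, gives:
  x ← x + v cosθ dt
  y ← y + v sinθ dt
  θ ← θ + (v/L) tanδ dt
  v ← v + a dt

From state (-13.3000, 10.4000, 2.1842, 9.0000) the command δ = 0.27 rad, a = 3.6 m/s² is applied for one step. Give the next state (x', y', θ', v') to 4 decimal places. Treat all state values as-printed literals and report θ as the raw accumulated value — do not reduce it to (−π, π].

(-13.8181, 11.1359, 2.2880, 9.3600)

x' = -13.3000 + 9.0000·cos(2.1842)·0.1 = -13.8181
y' = 10.4000 + 9.0000·sin(2.1842)·0.1 = 11.1359
θ' = 2.1842 + (9.0000/2.4)·tan(0.27)·0.1 = 2.2880
v' = 9.0000 + 3.6000·0.1 = 9.3600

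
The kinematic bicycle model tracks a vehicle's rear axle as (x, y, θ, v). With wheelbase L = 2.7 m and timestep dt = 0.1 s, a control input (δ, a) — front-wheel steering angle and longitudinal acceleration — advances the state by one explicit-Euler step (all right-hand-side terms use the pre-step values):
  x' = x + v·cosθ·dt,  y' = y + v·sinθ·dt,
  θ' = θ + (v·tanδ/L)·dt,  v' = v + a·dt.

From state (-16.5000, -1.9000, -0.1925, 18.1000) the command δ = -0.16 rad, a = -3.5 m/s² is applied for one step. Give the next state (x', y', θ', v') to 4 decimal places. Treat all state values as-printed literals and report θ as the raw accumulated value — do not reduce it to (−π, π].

x' = -16.5000 + 18.1000·cos(-0.1925)·0.1 = -14.7234
y' = -1.9000 + 18.1000·sin(-0.1925)·0.1 = -2.2463
θ' = -0.1925 + (18.1000/2.7)·tan(-0.16)·0.1 = -0.3007
v' = 18.1000 − 3.5000·0.1 = 17.7500

(-14.7234, -2.2463, -0.3007, 17.7500)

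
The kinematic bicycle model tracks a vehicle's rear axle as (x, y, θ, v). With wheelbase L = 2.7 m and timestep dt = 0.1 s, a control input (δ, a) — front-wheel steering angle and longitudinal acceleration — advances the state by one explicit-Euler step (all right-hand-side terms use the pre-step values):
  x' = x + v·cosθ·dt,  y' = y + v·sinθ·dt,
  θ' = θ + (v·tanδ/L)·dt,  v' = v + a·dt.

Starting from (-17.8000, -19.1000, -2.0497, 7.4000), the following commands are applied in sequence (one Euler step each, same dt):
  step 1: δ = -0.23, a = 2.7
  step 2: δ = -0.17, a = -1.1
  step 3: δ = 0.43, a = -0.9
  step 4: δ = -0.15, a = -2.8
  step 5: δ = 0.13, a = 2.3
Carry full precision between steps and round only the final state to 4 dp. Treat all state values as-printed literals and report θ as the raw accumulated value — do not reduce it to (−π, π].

after step 1 (δ=-0.23, a=2.7): (-18.140997, -19.756750, -2.113873, 7.670000)
after step 2 (δ=-0.17, a=-1.1): (-18.537361, -20.413397, -2.162636, 7.560000)
after step 3 (δ=0.43, a=-0.9): (-18.959125, -21.040813, -2.034222, 7.470000)
after step 4 (δ=-0.15, a=-2.8): (-19.293045, -21.709024, -2.076036, 7.190000)
after step 5 (δ=0.13, a=2.3): (-19.641053, -22.338191, -2.041221, 7.420000)

(-19.6411, -22.3382, -2.0412, 7.4200)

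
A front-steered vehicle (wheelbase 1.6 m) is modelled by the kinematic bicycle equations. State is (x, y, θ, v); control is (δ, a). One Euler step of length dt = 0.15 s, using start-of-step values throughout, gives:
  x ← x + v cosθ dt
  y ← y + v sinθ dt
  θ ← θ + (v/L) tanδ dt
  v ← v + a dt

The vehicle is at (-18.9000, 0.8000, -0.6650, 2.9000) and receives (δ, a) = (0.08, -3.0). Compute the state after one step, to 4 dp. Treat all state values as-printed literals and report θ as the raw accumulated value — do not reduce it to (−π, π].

(-18.5577, 0.5316, -0.6432, 2.4500)

x' = -18.9000 + 2.9000·cos(-0.6650)·0.15 = -18.5577
y' = 0.8000 + 2.9000·sin(-0.6650)·0.15 = 0.5316
θ' = -0.6650 + (2.9000/1.6)·tan(0.08)·0.15 = -0.6432
v' = 2.9000 − 3.0000·0.15 = 2.4500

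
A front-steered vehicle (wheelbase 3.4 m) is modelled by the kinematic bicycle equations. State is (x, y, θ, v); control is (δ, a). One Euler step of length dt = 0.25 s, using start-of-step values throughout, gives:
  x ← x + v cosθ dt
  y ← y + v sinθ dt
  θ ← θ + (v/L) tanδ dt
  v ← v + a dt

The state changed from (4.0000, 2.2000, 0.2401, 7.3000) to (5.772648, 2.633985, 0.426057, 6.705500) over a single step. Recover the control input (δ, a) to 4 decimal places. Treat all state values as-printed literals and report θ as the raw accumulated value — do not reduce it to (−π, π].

a = (v'−v)/dt = (-0.594500)/0.25 = -2.3780
Δθ = θ'−θ = 0.185957;  (v·dt/L) = 7.3000·0.25/3.4 = 0.536765
tan δ = Δθ·L/(v·dt) = 0.346440  →  δ = 0.3335

δ = 0.3335, a = -2.3780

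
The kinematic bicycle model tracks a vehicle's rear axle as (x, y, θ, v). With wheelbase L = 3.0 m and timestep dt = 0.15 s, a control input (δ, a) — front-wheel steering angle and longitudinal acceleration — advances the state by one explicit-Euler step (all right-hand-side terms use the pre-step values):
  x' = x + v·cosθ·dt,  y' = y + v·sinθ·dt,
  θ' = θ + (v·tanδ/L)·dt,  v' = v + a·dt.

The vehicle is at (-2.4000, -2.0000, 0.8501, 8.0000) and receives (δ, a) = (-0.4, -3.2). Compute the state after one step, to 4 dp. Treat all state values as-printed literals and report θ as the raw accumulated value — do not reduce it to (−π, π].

(-1.6081, -1.0984, 0.6810, 7.5200)

x' = -2.4000 + 8.0000·cos(0.8501)·0.15 = -1.6081
y' = -2.0000 + 8.0000·sin(0.8501)·0.15 = -1.0984
θ' = 0.8501 + (8.0000/3.0)·tan(-0.4)·0.15 = 0.6810
v' = 8.0000 − 3.2000·0.15 = 7.5200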